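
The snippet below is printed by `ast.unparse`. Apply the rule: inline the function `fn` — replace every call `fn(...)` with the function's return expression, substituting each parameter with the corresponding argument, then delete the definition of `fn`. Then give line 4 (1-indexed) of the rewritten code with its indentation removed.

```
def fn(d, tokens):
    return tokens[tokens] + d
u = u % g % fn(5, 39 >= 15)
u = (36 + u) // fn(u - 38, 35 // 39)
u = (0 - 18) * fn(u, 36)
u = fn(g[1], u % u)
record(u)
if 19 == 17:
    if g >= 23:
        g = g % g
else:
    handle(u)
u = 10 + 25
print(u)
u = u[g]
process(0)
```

Transformed code:
u = u % g % ((39 >= 15)[39 >= 15] + 5)
u = (36 + u) // ((35 // 39)[35 // 39] + (u - 38))
u = (0 - 18) * (36[36] + u)
u = (u % u)[u % u] + g[1]
record(u)
if 19 == 17:
    if g >= 23:
        g = g % g
else:
    handle(u)
u = 10 + 25
print(u)
u = u[g]
process(0)

u = (u % u)[u % u] + g[1]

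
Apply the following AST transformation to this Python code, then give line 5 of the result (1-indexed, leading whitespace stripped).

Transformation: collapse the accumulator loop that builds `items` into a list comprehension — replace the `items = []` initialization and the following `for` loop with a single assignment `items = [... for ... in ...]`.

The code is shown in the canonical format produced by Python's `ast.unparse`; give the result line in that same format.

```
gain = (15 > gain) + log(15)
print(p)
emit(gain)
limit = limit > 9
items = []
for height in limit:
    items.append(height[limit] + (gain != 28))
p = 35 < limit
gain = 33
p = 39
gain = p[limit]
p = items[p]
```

Transformed code:
gain = (15 > gain) + log(15)
print(p)
emit(gain)
limit = limit > 9
items = [height[limit] + (gain != 28) for height in limit]
p = 35 < limit
gain = 33
p = 39
gain = p[limit]
p = items[p]

items = [height[limit] + (gain != 28) for height in limit]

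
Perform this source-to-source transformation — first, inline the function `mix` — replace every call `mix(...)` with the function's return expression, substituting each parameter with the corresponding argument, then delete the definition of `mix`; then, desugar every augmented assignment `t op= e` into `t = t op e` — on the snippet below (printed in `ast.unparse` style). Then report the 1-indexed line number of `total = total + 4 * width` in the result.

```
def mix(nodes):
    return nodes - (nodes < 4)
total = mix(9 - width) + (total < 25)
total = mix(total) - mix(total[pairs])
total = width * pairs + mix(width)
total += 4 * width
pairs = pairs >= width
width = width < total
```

Transformed code:
total = 9 - width - (9 - width < 4) + (total < 25)
total = total - (total < 4) - (total[pairs] - (total[pairs] < 4))
total = width * pairs + (width - (width < 4))
total = total + 4 * width
pairs = pairs >= width
width = width < total

4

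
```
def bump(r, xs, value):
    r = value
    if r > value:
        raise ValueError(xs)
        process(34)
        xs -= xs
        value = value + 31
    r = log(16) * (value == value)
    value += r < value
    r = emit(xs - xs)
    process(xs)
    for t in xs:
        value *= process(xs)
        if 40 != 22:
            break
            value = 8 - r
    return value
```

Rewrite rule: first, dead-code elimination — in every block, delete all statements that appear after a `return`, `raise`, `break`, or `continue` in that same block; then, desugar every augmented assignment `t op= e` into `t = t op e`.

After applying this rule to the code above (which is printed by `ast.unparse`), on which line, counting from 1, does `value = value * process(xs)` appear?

Transformed code:
def bump(r, xs, value):
    r = value
    if r > value:
        raise ValueError(xs)
    r = log(16) * (value == value)
    value = value + (r < value)
    r = emit(xs - xs)
    process(xs)
    for t in xs:
        value = value * process(xs)
        if 40 != 22:
            break
    return value

10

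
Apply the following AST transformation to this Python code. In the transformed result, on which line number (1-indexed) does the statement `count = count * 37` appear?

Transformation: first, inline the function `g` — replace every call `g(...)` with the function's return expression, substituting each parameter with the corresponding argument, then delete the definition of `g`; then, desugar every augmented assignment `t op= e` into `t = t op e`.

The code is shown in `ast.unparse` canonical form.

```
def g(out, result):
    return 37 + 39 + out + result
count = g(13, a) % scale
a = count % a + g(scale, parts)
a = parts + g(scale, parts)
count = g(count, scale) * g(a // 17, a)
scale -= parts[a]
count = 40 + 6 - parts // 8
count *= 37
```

7

Transformed code:
count = (37 + 39 + 13 + a) % scale
a = count % a + (37 + 39 + scale + parts)
a = parts + (37 + 39 + scale + parts)
count = (37 + 39 + count + scale) * (37 + 39 + a // 17 + a)
scale = scale - parts[a]
count = 40 + 6 - parts // 8
count = count * 37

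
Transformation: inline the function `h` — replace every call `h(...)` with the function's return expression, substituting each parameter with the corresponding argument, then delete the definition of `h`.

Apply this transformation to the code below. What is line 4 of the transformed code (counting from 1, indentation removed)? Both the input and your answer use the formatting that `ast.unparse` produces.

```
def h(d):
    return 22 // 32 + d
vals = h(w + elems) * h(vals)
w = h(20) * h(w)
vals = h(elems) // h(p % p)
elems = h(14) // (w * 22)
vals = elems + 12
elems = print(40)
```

elems = (22 // 32 + 14) // (w * 22)

Transformed code:
vals = (22 // 32 + (w + elems)) * (22 // 32 + vals)
w = (22 // 32 + 20) * (22 // 32 + w)
vals = (22 // 32 + elems) // (22 // 32 + p % p)
elems = (22 // 32 + 14) // (w * 22)
vals = elems + 12
elems = print(40)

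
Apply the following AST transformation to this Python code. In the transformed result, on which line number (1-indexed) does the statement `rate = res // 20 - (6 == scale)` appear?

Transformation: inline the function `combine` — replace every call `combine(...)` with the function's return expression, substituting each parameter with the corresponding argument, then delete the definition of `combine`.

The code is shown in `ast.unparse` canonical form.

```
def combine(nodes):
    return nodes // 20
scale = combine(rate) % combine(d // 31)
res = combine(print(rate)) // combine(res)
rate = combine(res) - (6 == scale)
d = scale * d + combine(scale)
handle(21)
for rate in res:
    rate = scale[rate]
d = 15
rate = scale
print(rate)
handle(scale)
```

3

Transformed code:
scale = rate // 20 % (d // 31 // 20)
res = print(rate) // 20 // (res // 20)
rate = res // 20 - (6 == scale)
d = scale * d + scale // 20
handle(21)
for rate in res:
    rate = scale[rate]
d = 15
rate = scale
print(rate)
handle(scale)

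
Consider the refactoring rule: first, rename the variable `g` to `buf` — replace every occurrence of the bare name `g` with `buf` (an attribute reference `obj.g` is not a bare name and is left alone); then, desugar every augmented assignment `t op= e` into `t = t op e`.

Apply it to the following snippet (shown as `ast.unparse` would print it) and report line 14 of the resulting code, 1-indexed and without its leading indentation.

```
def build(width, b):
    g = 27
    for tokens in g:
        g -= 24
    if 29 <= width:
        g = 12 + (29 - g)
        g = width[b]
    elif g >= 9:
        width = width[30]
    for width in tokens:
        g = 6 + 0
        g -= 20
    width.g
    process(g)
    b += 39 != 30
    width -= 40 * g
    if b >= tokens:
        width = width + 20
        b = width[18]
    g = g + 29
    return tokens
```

process(buf)

Transformed code:
def build(width, b):
    buf = 27
    for tokens in buf:
        buf = buf - 24
    if 29 <= width:
        buf = 12 + (29 - buf)
        buf = width[b]
    elif buf >= 9:
        width = width[30]
    for width in tokens:
        buf = 6 + 0
        buf = buf - 20
    width.g
    process(buf)
    b = b + (39 != 30)
    width = width - 40 * buf
    if b >= tokens:
        width = width + 20
        b = width[18]
    buf = buf + 29
    return tokens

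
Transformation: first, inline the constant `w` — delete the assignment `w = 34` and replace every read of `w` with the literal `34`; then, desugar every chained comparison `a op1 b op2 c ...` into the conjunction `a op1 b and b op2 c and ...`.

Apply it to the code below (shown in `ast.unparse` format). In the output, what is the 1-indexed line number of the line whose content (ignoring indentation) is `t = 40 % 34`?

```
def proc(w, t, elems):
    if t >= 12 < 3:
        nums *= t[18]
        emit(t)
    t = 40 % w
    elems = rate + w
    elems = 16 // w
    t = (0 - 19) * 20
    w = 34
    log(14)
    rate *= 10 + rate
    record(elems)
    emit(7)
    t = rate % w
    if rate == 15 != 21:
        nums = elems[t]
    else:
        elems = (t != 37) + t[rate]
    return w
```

Transformed code:
def proc(w, t, elems):
    if t >= 12 and 12 < 3:
        nums *= t[18]
        emit(t)
    t = 40 % 34
    elems = rate + 34
    elems = 16 // 34
    t = (0 - 19) * 20
    log(14)
    rate *= 10 + rate
    record(elems)
    emit(7)
    t = rate % 34
    if rate == 15 and 15 != 21:
        nums = elems[t]
    else:
        elems = (t != 37) + t[rate]
    return 34

5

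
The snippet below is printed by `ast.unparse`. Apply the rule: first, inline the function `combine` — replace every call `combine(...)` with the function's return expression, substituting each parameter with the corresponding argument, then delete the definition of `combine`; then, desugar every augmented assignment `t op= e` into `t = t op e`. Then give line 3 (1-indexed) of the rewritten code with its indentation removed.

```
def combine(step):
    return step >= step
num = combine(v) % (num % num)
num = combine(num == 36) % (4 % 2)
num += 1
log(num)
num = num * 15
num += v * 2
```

num = num + 1

Transformed code:
num = (v >= v) % (num % num)
num = ((num == 36) >= (num == 36)) % (4 % 2)
num = num + 1
log(num)
num = num * 15
num = num + v * 2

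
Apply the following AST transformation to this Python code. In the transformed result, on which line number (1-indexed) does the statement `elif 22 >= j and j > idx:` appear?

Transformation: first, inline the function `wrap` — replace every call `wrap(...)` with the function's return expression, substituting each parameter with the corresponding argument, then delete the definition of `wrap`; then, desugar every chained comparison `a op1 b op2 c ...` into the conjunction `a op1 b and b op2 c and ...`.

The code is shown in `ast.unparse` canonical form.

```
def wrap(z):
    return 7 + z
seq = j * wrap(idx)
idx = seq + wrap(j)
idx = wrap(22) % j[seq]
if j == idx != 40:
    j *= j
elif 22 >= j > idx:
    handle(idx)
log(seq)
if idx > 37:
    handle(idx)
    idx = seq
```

Transformed code:
seq = j * (7 + idx)
idx = seq + (7 + j)
idx = (7 + 22) % j[seq]
if j == idx and idx != 40:
    j *= j
elif 22 >= j and j > idx:
    handle(idx)
log(seq)
if idx > 37:
    handle(idx)
    idx = seq

6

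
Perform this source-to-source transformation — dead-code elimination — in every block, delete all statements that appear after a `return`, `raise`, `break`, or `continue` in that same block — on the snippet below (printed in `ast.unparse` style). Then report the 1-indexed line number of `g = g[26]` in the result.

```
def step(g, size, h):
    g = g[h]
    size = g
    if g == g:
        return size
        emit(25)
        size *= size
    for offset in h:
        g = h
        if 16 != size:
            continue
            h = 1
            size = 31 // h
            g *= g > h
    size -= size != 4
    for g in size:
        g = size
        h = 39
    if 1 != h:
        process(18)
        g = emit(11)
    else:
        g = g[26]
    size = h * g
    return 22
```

Transformed code:
def step(g, size, h):
    g = g[h]
    size = g
    if g == g:
        return size
    for offset in h:
        g = h
        if 16 != size:
            continue
    size -= size != 4
    for g in size:
        g = size
        h = 39
    if 1 != h:
        process(18)
        g = emit(11)
    else:
        g = g[26]
    size = h * g
    return 22

18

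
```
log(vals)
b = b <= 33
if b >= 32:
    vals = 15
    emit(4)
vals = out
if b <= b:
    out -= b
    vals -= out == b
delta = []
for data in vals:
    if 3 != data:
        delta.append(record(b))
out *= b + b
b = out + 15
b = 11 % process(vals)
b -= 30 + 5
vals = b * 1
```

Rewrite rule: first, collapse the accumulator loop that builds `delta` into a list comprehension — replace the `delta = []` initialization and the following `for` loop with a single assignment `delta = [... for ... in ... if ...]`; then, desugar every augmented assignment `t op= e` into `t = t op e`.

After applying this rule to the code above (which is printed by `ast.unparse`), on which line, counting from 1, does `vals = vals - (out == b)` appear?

9

Transformed code:
log(vals)
b = b <= 33
if b >= 32:
    vals = 15
    emit(4)
vals = out
if b <= b:
    out = out - b
    vals = vals - (out == b)
delta = [record(b) for data in vals if 3 != data]
out = out * (b + b)
b = out + 15
b = 11 % process(vals)
b = b - (30 + 5)
vals = b * 1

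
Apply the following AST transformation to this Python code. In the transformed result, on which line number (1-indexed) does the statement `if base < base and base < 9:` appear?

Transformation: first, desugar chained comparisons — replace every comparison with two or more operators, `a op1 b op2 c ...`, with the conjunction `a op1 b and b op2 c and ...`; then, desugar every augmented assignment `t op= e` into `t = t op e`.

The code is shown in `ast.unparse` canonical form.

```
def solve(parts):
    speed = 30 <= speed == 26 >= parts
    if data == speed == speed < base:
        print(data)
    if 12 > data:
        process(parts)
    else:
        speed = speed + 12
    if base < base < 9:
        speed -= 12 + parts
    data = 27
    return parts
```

Transformed code:
def solve(parts):
    speed = 30 <= speed and speed == 26 and (26 >= parts)
    if data == speed and speed == speed and (speed < base):
        print(data)
    if 12 > data:
        process(parts)
    else:
        speed = speed + 12
    if base < base and base < 9:
        speed = speed - (12 + parts)
    data = 27
    return parts

9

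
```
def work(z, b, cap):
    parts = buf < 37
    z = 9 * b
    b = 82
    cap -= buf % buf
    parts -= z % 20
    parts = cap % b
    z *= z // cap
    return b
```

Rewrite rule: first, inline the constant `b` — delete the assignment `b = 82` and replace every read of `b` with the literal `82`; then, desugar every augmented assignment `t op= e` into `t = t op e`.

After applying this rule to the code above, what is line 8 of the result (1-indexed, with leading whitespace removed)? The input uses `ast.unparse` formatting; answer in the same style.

return 82

Transformed code:
def work(z, b, cap):
    parts = buf < 37
    z = 9 * 82
    cap = cap - buf % buf
    parts = parts - z % 20
    parts = cap % 82
    z = z * (z // cap)
    return 82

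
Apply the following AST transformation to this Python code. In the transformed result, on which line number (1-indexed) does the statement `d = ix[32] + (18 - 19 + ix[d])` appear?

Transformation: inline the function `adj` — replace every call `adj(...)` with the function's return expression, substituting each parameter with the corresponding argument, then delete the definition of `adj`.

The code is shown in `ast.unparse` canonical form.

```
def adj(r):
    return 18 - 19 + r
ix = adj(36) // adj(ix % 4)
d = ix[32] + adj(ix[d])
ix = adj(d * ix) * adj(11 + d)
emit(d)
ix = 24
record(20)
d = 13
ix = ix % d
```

2

Transformed code:
ix = (18 - 19 + 36) // (18 - 19 + ix % 4)
d = ix[32] + (18 - 19 + ix[d])
ix = (18 - 19 + d * ix) * (18 - 19 + (11 + d))
emit(d)
ix = 24
record(20)
d = 13
ix = ix % d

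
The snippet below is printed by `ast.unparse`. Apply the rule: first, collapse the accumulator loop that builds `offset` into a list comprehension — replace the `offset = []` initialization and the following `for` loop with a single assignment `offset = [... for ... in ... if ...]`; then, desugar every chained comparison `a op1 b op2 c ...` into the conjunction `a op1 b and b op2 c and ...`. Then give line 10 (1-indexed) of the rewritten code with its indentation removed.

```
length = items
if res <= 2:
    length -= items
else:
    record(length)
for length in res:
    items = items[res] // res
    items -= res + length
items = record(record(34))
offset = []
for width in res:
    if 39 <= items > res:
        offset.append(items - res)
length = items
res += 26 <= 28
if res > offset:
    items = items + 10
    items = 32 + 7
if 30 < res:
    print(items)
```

offset = [items - res for width in res if 39 <= items and items > res]

Transformed code:
length = items
if res <= 2:
    length -= items
else:
    record(length)
for length in res:
    items = items[res] // res
    items -= res + length
items = record(record(34))
offset = [items - res for width in res if 39 <= items and items > res]
length = items
res += 26 <= 28
if res > offset:
    items = items + 10
    items = 32 + 7
if 30 < res:
    print(items)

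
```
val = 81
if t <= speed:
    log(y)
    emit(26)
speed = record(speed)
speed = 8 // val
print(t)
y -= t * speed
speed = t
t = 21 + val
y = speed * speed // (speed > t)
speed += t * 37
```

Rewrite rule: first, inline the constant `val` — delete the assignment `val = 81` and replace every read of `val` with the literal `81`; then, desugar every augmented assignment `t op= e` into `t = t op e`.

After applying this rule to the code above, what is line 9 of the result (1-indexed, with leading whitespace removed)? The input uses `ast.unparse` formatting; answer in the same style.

t = 21 + 81

Transformed code:
if t <= speed:
    log(y)
    emit(26)
speed = record(speed)
speed = 8 // 81
print(t)
y = y - t * speed
speed = t
t = 21 + 81
y = speed * speed // (speed > t)
speed = speed + t * 37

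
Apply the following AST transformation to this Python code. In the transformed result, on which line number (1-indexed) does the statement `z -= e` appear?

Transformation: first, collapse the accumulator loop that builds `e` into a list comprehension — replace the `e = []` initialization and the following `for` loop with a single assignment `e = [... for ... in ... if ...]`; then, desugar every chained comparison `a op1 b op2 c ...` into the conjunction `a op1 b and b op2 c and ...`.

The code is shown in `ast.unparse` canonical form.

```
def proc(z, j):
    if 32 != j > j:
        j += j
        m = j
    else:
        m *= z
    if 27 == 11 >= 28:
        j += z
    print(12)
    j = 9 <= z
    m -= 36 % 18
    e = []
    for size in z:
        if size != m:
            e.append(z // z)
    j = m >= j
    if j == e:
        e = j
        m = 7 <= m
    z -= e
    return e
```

Transformed code:
def proc(z, j):
    if 32 != j and j > j:
        j += j
        m = j
    else:
        m *= z
    if 27 == 11 and 11 >= 28:
        j += z
    print(12)
    j = 9 <= z
    m -= 36 % 18
    e = [z // z for size in z if size != m]
    j = m >= j
    if j == e:
        e = j
        m = 7 <= m
    z -= e
    return e

17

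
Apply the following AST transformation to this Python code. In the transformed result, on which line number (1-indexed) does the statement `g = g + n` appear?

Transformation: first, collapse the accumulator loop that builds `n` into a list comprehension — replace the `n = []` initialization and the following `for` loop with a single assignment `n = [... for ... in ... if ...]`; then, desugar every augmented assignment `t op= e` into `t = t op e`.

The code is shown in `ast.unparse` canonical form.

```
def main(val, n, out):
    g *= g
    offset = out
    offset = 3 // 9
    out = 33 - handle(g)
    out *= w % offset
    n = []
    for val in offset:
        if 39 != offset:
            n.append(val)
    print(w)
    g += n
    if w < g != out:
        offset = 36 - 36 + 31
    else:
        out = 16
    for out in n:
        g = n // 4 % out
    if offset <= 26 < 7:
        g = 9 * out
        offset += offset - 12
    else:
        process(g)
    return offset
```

9

Transformed code:
def main(val, n, out):
    g = g * g
    offset = out
    offset = 3 // 9
    out = 33 - handle(g)
    out = out * (w % offset)
    n = [val for val in offset if 39 != offset]
    print(w)
    g = g + n
    if w < g != out:
        offset = 36 - 36 + 31
    else:
        out = 16
    for out in n:
        g = n // 4 % out
    if offset <= 26 < 7:
        g = 9 * out
        offset = offset + (offset - 12)
    else:
        process(g)
    return offset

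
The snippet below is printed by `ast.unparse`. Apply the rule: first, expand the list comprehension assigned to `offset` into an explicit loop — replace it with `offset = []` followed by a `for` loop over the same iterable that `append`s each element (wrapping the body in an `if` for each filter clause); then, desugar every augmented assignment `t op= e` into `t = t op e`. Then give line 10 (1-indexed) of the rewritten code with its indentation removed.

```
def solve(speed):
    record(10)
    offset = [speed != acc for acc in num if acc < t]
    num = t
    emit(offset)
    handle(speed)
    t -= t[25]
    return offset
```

t = t - t[25]

Transformed code:
def solve(speed):
    record(10)
    offset = []
    for acc in num:
        if acc < t:
            offset.append(speed != acc)
    num = t
    emit(offset)
    handle(speed)
    t = t - t[25]
    return offset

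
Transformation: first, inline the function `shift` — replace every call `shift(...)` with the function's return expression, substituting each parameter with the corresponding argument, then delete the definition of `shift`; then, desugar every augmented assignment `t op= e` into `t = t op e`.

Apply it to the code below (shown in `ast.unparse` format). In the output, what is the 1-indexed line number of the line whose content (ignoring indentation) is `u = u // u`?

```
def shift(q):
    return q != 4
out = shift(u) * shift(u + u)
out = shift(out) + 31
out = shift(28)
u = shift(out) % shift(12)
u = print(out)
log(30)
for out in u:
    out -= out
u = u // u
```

9

Transformed code:
out = (u != 4) * (u + u != 4)
out = (out != 4) + 31
out = 28 != 4
u = (out != 4) % (12 != 4)
u = print(out)
log(30)
for out in u:
    out = out - out
u = u // u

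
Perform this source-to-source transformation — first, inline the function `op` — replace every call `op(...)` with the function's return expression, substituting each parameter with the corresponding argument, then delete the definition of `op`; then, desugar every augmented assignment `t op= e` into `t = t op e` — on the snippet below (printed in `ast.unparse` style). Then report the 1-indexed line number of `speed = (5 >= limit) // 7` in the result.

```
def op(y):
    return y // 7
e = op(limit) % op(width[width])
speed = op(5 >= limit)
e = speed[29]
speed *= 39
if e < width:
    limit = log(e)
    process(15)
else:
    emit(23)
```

2

Transformed code:
e = limit // 7 % (width[width] // 7)
speed = (5 >= limit) // 7
e = speed[29]
speed = speed * 39
if e < width:
    limit = log(e)
    process(15)
else:
    emit(23)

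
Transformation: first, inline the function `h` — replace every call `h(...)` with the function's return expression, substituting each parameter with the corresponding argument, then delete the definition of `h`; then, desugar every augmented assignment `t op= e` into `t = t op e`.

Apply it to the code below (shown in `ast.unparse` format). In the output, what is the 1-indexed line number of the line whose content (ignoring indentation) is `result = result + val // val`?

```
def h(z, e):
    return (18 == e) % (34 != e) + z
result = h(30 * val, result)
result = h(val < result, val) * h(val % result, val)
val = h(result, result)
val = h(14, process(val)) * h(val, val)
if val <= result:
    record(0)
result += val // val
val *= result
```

Transformed code:
result = (18 == result) % (34 != result) + 30 * val
result = ((18 == val) % (34 != val) + (val < result)) * ((18 == val) % (34 != val) + val % result)
val = (18 == result) % (34 != result) + result
val = ((18 == process(val)) % (34 != process(val)) + 14) * ((18 == val) % (34 != val) + val)
if val <= result:
    record(0)
result = result + val // val
val = val * result

7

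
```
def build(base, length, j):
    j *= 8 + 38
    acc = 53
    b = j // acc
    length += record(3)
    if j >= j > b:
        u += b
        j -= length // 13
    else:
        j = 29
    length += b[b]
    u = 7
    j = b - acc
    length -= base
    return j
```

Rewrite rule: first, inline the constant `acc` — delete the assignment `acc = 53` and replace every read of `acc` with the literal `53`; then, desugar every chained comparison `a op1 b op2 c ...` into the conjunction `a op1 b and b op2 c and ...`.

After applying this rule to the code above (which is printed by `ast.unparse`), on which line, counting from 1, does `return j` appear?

Transformed code:
def build(base, length, j):
    j *= 8 + 38
    b = j // 53
    length += record(3)
    if j >= j and j > b:
        u += b
        j -= length // 13
    else:
        j = 29
    length += b[b]
    u = 7
    j = b - 53
    length -= base
    return j

14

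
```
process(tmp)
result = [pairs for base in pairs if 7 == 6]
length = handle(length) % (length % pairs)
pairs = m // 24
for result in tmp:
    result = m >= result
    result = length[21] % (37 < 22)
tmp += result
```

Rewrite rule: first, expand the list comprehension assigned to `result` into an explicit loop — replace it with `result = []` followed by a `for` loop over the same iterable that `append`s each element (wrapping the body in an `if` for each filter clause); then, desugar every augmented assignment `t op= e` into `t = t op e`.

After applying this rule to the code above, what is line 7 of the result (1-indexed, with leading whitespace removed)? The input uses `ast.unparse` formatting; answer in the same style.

pairs = m // 24

Transformed code:
process(tmp)
result = []
for base in pairs:
    if 7 == 6:
        result.append(pairs)
length = handle(length) % (length % pairs)
pairs = m // 24
for result in tmp:
    result = m >= result
    result = length[21] % (37 < 22)
tmp = tmp + result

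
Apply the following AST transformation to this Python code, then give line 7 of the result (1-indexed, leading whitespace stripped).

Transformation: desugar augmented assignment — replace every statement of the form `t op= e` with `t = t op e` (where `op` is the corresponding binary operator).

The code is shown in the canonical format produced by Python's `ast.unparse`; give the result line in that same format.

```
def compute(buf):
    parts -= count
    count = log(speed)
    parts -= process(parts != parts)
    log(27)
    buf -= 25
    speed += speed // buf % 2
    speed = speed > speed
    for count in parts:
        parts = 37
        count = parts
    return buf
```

Transformed code:
def compute(buf):
    parts = parts - count
    count = log(speed)
    parts = parts - process(parts != parts)
    log(27)
    buf = buf - 25
    speed = speed + speed // buf % 2
    speed = speed > speed
    for count in parts:
        parts = 37
        count = parts
    return buf

speed = speed + speed // buf % 2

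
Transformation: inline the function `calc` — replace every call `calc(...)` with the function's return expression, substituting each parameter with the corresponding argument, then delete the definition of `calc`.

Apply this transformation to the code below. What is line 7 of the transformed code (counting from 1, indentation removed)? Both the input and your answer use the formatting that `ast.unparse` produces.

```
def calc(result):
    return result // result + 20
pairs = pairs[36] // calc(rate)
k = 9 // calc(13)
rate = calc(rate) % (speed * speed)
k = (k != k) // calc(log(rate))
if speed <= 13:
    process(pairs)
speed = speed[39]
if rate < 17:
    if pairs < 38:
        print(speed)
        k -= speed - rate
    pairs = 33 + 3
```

speed = speed[39]

Transformed code:
pairs = pairs[36] // (rate // rate + 20)
k = 9 // (13 // 13 + 20)
rate = (rate // rate + 20) % (speed * speed)
k = (k != k) // (log(rate) // log(rate) + 20)
if speed <= 13:
    process(pairs)
speed = speed[39]
if rate < 17:
    if pairs < 38:
        print(speed)
        k -= speed - rate
    pairs = 33 + 3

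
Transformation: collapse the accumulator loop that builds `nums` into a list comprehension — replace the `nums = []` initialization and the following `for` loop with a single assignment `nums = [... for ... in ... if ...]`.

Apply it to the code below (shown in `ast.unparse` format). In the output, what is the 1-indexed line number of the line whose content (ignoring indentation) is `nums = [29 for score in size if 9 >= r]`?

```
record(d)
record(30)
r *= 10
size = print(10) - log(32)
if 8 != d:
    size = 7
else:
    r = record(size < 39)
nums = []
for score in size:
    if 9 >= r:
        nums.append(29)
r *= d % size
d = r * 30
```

Transformed code:
record(d)
record(30)
r *= 10
size = print(10) - log(32)
if 8 != d:
    size = 7
else:
    r = record(size < 39)
nums = [29 for score in size if 9 >= r]
r *= d % size
d = r * 30

9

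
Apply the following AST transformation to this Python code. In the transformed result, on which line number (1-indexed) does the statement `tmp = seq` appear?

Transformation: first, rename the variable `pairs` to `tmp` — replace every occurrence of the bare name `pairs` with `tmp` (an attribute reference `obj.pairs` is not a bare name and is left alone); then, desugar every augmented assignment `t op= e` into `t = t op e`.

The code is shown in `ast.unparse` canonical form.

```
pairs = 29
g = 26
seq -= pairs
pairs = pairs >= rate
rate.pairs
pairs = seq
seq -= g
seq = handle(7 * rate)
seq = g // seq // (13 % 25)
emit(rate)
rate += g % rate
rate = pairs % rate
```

Transformed code:
tmp = 29
g = 26
seq = seq - tmp
tmp = tmp >= rate
rate.pairs
tmp = seq
seq = seq - g
seq = handle(7 * rate)
seq = g // seq // (13 % 25)
emit(rate)
rate = rate + g % rate
rate = tmp % rate

6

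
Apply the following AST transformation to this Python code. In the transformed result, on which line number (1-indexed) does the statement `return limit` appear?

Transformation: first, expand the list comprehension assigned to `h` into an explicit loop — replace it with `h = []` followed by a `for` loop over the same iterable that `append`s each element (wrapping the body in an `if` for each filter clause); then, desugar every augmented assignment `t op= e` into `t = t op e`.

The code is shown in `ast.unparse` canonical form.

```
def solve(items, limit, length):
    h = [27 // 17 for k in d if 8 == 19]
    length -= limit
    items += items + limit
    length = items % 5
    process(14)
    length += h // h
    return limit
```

11

Transformed code:
def solve(items, limit, length):
    h = []
    for k in d:
        if 8 == 19:
            h.append(27 // 17)
    length = length - limit
    items = items + (items + limit)
    length = items % 5
    process(14)
    length = length + h // h
    return limit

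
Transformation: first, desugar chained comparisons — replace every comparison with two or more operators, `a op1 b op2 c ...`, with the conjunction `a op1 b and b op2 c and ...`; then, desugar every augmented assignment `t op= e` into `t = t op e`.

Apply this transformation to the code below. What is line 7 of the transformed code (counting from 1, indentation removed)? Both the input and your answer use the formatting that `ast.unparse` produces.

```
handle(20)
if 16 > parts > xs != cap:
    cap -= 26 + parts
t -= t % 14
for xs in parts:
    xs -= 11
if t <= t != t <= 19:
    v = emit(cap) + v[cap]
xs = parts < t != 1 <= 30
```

if t <= t and t != t and (t <= 19):

Transformed code:
handle(20)
if 16 > parts and parts > xs and (xs != cap):
    cap = cap - (26 + parts)
t = t - t % 14
for xs in parts:
    xs = xs - 11
if t <= t and t != t and (t <= 19):
    v = emit(cap) + v[cap]
xs = parts < t and t != 1 and (1 <= 30)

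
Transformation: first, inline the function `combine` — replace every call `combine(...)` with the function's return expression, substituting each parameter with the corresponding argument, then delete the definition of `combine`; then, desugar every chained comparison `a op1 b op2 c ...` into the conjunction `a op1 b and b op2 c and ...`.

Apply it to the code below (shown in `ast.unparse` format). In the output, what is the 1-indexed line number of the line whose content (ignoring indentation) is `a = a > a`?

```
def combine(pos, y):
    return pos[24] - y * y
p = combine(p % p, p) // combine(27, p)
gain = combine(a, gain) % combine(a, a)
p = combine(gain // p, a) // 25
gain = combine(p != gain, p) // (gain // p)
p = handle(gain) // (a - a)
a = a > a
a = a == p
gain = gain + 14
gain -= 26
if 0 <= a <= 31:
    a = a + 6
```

6

Transformed code:
p = ((p % p)[24] - p * p) // (27[24] - p * p)
gain = (a[24] - gain * gain) % (a[24] - a * a)
p = ((gain // p)[24] - a * a) // 25
gain = ((p != gain)[24] - p * p) // (gain // p)
p = handle(gain) // (a - a)
a = a > a
a = a == p
gain = gain + 14
gain -= 26
if 0 <= a and a <= 31:
    a = a + 6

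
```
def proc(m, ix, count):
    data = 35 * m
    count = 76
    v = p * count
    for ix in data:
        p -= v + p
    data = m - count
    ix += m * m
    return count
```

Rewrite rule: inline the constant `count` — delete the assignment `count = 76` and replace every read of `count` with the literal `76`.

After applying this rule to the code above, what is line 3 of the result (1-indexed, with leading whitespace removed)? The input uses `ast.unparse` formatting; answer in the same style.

v = p * 76

Transformed code:
def proc(m, ix, count):
    data = 35 * m
    v = p * 76
    for ix in data:
        p -= v + p
    data = m - 76
    ix += m * m
    return 76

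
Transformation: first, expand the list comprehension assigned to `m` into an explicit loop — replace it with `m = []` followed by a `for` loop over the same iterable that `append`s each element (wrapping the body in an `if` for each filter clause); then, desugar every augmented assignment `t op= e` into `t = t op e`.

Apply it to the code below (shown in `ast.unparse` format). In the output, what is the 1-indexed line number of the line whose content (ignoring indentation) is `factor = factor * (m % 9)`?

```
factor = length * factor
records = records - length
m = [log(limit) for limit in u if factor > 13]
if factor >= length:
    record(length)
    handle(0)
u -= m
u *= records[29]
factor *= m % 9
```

12

Transformed code:
factor = length * factor
records = records - length
m = []
for limit in u:
    if factor > 13:
        m.append(log(limit))
if factor >= length:
    record(length)
    handle(0)
u = u - m
u = u * records[29]
factor = factor * (m % 9)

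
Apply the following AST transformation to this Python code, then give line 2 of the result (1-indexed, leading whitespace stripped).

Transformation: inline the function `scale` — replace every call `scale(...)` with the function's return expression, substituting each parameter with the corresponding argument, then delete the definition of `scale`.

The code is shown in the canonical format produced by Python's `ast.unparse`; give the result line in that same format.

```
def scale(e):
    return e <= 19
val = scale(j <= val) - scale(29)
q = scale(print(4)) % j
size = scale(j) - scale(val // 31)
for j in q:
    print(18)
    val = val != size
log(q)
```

q = (print(4) <= 19) % j

Transformed code:
val = ((j <= val) <= 19) - (29 <= 19)
q = (print(4) <= 19) % j
size = (j <= 19) - (val // 31 <= 19)
for j in q:
    print(18)
    val = val != size
log(q)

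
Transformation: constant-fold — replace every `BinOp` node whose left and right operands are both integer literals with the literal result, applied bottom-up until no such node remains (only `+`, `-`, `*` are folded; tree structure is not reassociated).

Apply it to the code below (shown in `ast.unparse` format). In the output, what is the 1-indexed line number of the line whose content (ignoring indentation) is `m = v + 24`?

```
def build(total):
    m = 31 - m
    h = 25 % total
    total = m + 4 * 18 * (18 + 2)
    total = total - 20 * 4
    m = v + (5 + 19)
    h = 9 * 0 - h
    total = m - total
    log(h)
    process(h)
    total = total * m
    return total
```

Transformed code:
def build(total):
    m = 31 - m
    h = 25 % total
    total = m + 1440
    total = total - 80
    m = v + 24
    h = 0 - h
    total = m - total
    log(h)
    process(h)
    total = total * m
    return total

6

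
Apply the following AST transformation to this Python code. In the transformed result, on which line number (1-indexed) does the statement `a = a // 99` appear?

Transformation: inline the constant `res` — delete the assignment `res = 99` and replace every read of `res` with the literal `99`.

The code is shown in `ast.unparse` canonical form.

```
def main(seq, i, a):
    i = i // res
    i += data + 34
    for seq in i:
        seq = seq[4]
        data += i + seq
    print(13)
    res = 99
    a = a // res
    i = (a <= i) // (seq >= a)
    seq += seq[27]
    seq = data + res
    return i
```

Transformed code:
def main(seq, i, a):
    i = i // 99
    i += data + 34
    for seq in i:
        seq = seq[4]
        data += i + seq
    print(13)
    a = a // 99
    i = (a <= i) // (seq >= a)
    seq += seq[27]
    seq = data + 99
    return i

8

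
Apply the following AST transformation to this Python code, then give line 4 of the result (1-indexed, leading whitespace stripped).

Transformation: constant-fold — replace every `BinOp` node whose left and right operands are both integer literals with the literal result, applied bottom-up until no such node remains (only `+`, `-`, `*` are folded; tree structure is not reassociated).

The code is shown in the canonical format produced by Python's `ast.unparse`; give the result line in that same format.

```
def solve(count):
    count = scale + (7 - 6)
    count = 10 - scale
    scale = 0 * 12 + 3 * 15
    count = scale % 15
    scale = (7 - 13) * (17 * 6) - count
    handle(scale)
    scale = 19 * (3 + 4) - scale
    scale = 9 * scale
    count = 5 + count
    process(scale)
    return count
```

scale = 45

Transformed code:
def solve(count):
    count = scale + 1
    count = 10 - scale
    scale = 45
    count = scale % 15
    scale = -612 - count
    handle(scale)
    scale = 133 - scale
    scale = 9 * scale
    count = 5 + count
    process(scale)
    return count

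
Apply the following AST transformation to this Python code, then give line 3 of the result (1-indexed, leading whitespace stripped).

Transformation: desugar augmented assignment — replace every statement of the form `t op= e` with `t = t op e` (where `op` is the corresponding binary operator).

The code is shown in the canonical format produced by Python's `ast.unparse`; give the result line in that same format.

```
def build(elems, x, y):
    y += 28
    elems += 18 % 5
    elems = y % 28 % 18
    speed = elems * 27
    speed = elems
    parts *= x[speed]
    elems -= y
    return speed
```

elems = elems + 18 % 5

Transformed code:
def build(elems, x, y):
    y = y + 28
    elems = elems + 18 % 5
    elems = y % 28 % 18
    speed = elems * 27
    speed = elems
    parts = parts * x[speed]
    elems = elems - y
    return speed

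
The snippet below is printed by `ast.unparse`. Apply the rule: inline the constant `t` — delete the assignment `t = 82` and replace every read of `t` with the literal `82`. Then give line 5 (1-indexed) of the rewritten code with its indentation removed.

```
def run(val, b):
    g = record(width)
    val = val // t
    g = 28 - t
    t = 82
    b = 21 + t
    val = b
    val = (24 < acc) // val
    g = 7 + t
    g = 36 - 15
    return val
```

Transformed code:
def run(val, b):
    g = record(width)
    val = val // 82
    g = 28 - 82
    b = 21 + 82
    val = b
    val = (24 < acc) // val
    g = 7 + 82
    g = 36 - 15
    return val

b = 21 + 82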